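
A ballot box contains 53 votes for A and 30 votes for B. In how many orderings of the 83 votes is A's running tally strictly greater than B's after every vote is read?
Strict-lead orderings = 9642065847757738650288

Total orderings of the 83 votes with 53 for A: C(83, 53) = 34795281102777926433648. By the Bertrand ballot formula (Cycle Lemma / reflection principle), the number of orderings in which A is strictly ahead of B throughout is (p − q)/(p + q) · C(p + q, p) = (53 − 30)/(53 + 30) · 34795281102777926433648 = 9642065847757738650288.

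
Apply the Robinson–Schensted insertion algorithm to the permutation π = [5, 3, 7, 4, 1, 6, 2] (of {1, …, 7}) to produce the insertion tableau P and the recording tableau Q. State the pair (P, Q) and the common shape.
P = [1, 2, 6] / [3, 4] / [5, 7];  Q = [1, 3, 6] / [2, 4] / [5, 7];  common shape = (3, 2, 2)

Row-insert the values π_1, π_2, … into P one at a time, bumping the leftmost entry strictly greater than the inserted value down to the next row. The recording tableau Q records, in position (i, j), the step at which that cell was added to P.
  Insert 5 (step 1): P = [5];  Q = [1]
  Insert 3 (step 2): P = [3] / [5];  Q = [1] / [2]
  Insert 7 (step 3): P = [3, 7] / [5];  Q = [1, 3] / [2]
  Insert 4 (step 4): P = [3, 4] / [5, 7];  Q = [1, 3] / [2, 4]
  Insert 1 (step 5): P = [1, 4] / [3, 7] / [5];  Q = [1, 3] / [2, 4] / [5]
  Insert 6 (step 6): P = [1, 4, 6] / [3, 7] / [5];  Q = [1, 3, 6] / [2, 4] / [5]
  Insert 2 (step 7): P = [1, 2, 6] / [3, 4] / [5, 7];  Q = [1, 3, 6] / [2, 4] / [5, 7]
Final shape: (3, 2, 2).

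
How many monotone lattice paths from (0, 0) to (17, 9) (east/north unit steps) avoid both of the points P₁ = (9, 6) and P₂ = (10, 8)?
Number of paths = 2068781

Inclusion–exclusion. Total paths: C(26, 17) = 3124550. Through P₁: C(15, 9)·C(11, 8) = 825825. Through P₂: C(18, 10)·C(8, 7) = 350064. Since P₁ is strictly southwest of P₂, a monotone path through both must visit P₁ then P₂; paths through both = C(15, 9)·C(3, 1)·C(8, 7) = 120120. Avoid both = 3124550 − 825825 − 350064 + 120120 = 2068781.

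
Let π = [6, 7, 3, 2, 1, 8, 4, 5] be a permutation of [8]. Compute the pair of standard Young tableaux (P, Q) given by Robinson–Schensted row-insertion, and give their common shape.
P = [1, 4, 5] / [2, 7, 8] / [3] / [6];  Q = [1, 2, 6] / [3, 7, 8] / [4] / [5];  common shape = (3, 3, 1, 1)

Row-insert the values π_1, π_2, … into P one at a time, bumping the leftmost entry strictly greater than the inserted value down to the next row. The recording tableau Q records, in position (i, j), the step at which that cell was added to P.
  Insert 6 (step 1): P = [6];  Q = [1]
  Insert 7 (step 2): P = [6, 7];  Q = [1, 2]
  Insert 3 (step 3): P = [3, 7] / [6];  Q = [1, 2] / [3]
  Insert 2 (step 4): P = [2, 7] / [3] / [6];  Q = [1, 2] / [3] / [4]
  Insert 1 (step 5): P = [1, 7] / [2] / [3] / [6];  Q = [1, 2] / [3] / [4] / [5]
  Insert 8 (step 6): P = [1, 7, 8] / [2] / [3] / [6];  Q = [1, 2, 6] / [3] / [4] / [5]
  Insert 4 (step 7): P = [1, 4, 8] / [2, 7] / [3] / [6];  Q = [1, 2, 6] / [3, 7] / [4] / [5]
  Insert 5 (step 8): P = [1, 4, 5] / [2, 7, 8] / [3] / [6];  Q = [1, 2, 6] / [3, 7, 8] / [4] / [5]
Final shape: (3, 3, 1, 1).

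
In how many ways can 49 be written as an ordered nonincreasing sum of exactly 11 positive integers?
p(49, 11 parts) = 15021

Partitions of n into exactly k parts are in bijection with partitions of n − k into at most k parts (subtract 1 from each part). So p(49, exactly 11) = p(38, parts ≤ 11). Computing via the recurrence p(m, j) = p(m, j−1) + p(m−j, j) gives 15021.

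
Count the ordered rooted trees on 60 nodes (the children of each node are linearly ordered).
C_59 = 405944995127576985730643443367112

These ordered rooted trees are counted by the Catalan number C_n = (1/(n + 1)) · C(2n, n). For n = 59: C_59 = (1/60) · C(118, 59) = 24356699707654619143838606602026720/60 = 405944995127576985730643443367112.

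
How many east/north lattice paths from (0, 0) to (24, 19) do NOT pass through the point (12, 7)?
Number of paths = 664215419322

Total paths from (0, 0) to (24, 19): C(43, 24) = 800472431850. Paths through (12, 7): (paths (0, 0) → (12, 7)) × (paths (12, 7) → (24, 19)) = C(19, 12) · C(24, 12) = 50388 · 2704156 = 136257012528. Avoidance count = 800472431850 − 136257012528 = 664215419322.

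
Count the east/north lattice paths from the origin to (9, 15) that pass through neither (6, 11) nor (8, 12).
Number of paths = 518976

Inclusion–exclusion. Total paths: C(24, 9) = 1307504. Through P₁: C(17, 6)·C(7, 3) = 433160. Through P₂: C(20, 8)·C(4, 1) = 503880. Since P₁ is strictly southwest of P₂, a monotone path through both must visit P₁ then P₂; paths through both = C(17, 6)·C(3, 2)·C(4, 1) = 148512. Avoid both = 1307504 − 433160 − 503880 + 148512 = 518976.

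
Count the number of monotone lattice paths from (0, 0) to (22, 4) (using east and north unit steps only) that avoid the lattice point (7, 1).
Number of paths = 8422

Total paths from (0, 0) to (22, 4): C(26, 22) = 14950. Paths through (7, 1): (paths (0, 0) → (7, 1)) × (paths (7, 1) → (22, 4)) = C(8, 7) · C(18, 15) = 8 · 816 = 6528. Avoidance count = 14950 − 6528 = 8422.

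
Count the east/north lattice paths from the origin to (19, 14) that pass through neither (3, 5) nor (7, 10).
Number of paths = 681849160

Inclusion–exclusion. Total paths: C(33, 19) = 818809200. Through P₁: C(8, 3)·C(25, 16) = 114406600. Through P₂: C(17, 7)·C(16, 12) = 35395360. Since P₁ is strictly southwest of P₂, a monotone path through both must visit P₁ then P₂; paths through both = C(8, 3)·C(9, 4)·C(16, 12) = 12841920. Avoid both = 818809200 − 114406600 − 35395360 + 12841920 = 681849160.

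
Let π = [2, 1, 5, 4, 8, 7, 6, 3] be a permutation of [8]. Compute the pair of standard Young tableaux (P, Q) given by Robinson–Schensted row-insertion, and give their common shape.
P = [1, 3, 6] / [2, 4, 7] / [5] / [8];  Q = [1, 3, 5] / [2, 4, 6] / [7] / [8];  common shape = (3, 3, 1, 1)

Row-insert the values π_1, π_2, … into P one at a time, bumping the leftmost entry strictly greater than the inserted value down to the next row. The recording tableau Q records, in position (i, j), the step at which that cell was added to P.
  Insert 2 (step 1): P = [2];  Q = [1]
  Insert 1 (step 2): P = [1] / [2];  Q = [1] / [2]
  Insert 5 (step 3): P = [1, 5] / [2];  Q = [1, 3] / [2]
  Insert 4 (step 4): P = [1, 4] / [2, 5];  Q = [1, 3] / [2, 4]
  Insert 8 (step 5): P = [1, 4, 8] / [2, 5];  Q = [1, 3, 5] / [2, 4]
  Insert 7 (step 6): P = [1, 4, 7] / [2, 5, 8];  Q = [1, 3, 5] / [2, 4, 6]
  Insert 6 (step 7): P = [1, 4, 6] / [2, 5, 7] / [8];  Q = [1, 3, 5] / [2, 4, 6] / [7]
  Insert 3 (step 8): P = [1, 3, 6] / [2, 4, 7] / [5] / [8];  Q = [1, 3, 5] / [2, 4, 6] / [7] / [8]
Final shape: (3, 3, 1, 1).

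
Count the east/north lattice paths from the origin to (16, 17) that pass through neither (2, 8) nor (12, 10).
Number of paths = 917616480

Inclusion–exclusion. Total paths: C(33, 16) = 1166803110. Through P₁: C(10, 2)·C(23, 14) = 36773550. Through P₂: C(22, 12)·C(11, 4) = 213393180. Since P₁ is strictly southwest of P₂, a monotone path through both must visit P₁ then P₂; paths through both = C(10, 2)·C(12, 10)·C(11, 4) = 980100. Avoid both = 1166803110 − 36773550 − 213393180 + 980100 = 917616480.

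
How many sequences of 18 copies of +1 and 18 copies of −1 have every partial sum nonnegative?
C_18 = 477638700

These ballot sequences are counted by the Catalan number C_n = (1/(n + 1)) · C(2n, n). For n = 18: C_18 = (1/19) · C(36, 18) = 9075135300/19 = 477638700.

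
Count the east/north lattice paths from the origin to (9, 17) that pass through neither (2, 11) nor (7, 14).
Number of paths = 1871582

Inclusion–exclusion. Total paths: C(26, 9) = 3124550. Through P₁: C(13, 2)·C(13, 7) = 133848. Through P₂: C(21, 7)·C(5, 2) = 1162800. Since P₁ is strictly southwest of P₂, a monotone path through both must visit P₁ then P₂; paths through both = C(13, 2)·C(8, 5)·C(5, 2) = 43680. Avoid both = 3124550 − 133848 − 1162800 + 43680 = 1871582.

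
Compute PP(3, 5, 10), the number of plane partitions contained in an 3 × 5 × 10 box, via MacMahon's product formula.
PP(3, 5, 10) = 644195552

Evaluate the triple product over i = 1..3, j = 1..5, k = 1..10. The factors are (2/1) · (3/2) · (4/3) · (5/4) · (6/5) · (7/6) · (8/7) · (9/8) · … (150 factors total). The numerators and denominators telescope so the product is an integer; carrying out the multiplication exactly gives PP(3, 5, 10) = 644195552.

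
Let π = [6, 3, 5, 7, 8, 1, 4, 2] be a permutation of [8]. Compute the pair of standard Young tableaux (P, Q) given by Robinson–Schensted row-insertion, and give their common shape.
P = [1, 2, 7, 8] / [3, 4] / [5] / [6];  Q = [1, 3, 4, 5] / [2, 7] / [6] / [8];  common shape = (4, 2, 1, 1)

Row-insert the values π_1, π_2, … into P one at a time, bumping the leftmost entry strictly greater than the inserted value down to the next row. The recording tableau Q records, in position (i, j), the step at which that cell was added to P.
  Insert 6 (step 1): P = [6];  Q = [1]
  Insert 3 (step 2): P = [3] / [6];  Q = [1] / [2]
  Insert 5 (step 3): P = [3, 5] / [6];  Q = [1, 3] / [2]
  Insert 7 (step 4): P = [3, 5, 7] / [6];  Q = [1, 3, 4] / [2]
  Insert 8 (step 5): P = [3, 5, 7, 8] / [6];  Q = [1, 3, 4, 5] / [2]
  Insert 1 (step 6): P = [1, 5, 7, 8] / [3] / [6];  Q = [1, 3, 4, 5] / [2] / [6]
  Insert 4 (step 7): P = [1, 4, 7, 8] / [3, 5] / [6];  Q = [1, 3, 4, 5] / [2, 7] / [6]
  Insert 2 (step 8): P = [1, 2, 7, 8] / [3, 4] / [5] / [6];  Q = [1, 3, 4, 5] / [2, 7] / [6] / [8]
Final shape: (4, 2, 1, 1).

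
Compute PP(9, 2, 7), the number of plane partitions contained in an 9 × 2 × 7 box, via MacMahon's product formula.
PP(9, 2, 7) = 27810640

Evaluate the triple product over i = 1..9, j = 1..2, k = 1..7. The factors are (2/1) · (3/2) · (4/3) · (5/4) · (6/5) · (7/6) · (8/7) · (3/2) · … (126 factors total). The numerators and denominators telescope so the product is an integer; carrying out the multiplication exactly gives PP(9, 2, 7) = 27810640.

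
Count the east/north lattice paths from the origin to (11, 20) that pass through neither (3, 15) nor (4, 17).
Number of paths = 83197683

Inclusion–exclusion. Total paths: C(31, 11) = 84672315. Through P₁: C(18, 3)·C(13, 8) = 1050192. Through P₂: C(21, 4)·C(10, 7) = 718200. Since P₁ is strictly southwest of P₂, a monotone path through both must visit P₁ then P₂; paths through both = C(18, 3)·C(3, 1)·C(10, 7) = 293760. Avoid both = 84672315 − 1050192 − 718200 + 293760 = 83197683.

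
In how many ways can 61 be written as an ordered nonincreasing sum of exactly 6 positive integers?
p(61, 6 parts) = 13702

Partitions of n into exactly k parts are in bijection with partitions of n − k into at most k parts (subtract 1 from each part). So p(61, exactly 6) = p(55, parts ≤ 6). Computing via the recurrence p(m, j) = p(m, j−1) + p(m−j, j) gives 13702.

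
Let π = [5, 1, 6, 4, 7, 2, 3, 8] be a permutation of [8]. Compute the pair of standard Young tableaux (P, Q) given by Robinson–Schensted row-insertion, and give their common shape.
P = [1, 2, 3, 8] / [4, 6, 7] / [5];  Q = [1, 3, 5, 8] / [2, 4, 7] / [6];  common shape = (4, 3, 1)

Row-insert the values π_1, π_2, … into P one at a time, bumping the leftmost entry strictly greater than the inserted value down to the next row. The recording tableau Q records, in position (i, j), the step at which that cell was added to P.
  Insert 5 (step 1): P = [5];  Q = [1]
  Insert 1 (step 2): P = [1] / [5];  Q = [1] / [2]
  Insert 6 (step 3): P = [1, 6] / [5];  Q = [1, 3] / [2]
  Insert 4 (step 4): P = [1, 4] / [5, 6];  Q = [1, 3] / [2, 4]
  Insert 7 (step 5): P = [1, 4, 7] / [5, 6];  Q = [1, 3, 5] / [2, 4]
  Insert 2 (step 6): P = [1, 2, 7] / [4, 6] / [5];  Q = [1, 3, 5] / [2, 4] / [6]
  Insert 3 (step 7): P = [1, 2, 3] / [4, 6, 7] / [5];  Q = [1, 3, 5] / [2, 4, 7] / [6]
  Insert 8 (step 8): P = [1, 2, 3, 8] / [4, 6, 7] / [5];  Q = [1, 3, 5, 8] / [2, 4, 7] / [6]
Final shape: (4, 3, 1).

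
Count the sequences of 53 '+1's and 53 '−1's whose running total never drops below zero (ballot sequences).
C_53 = 116157871455782434250553845880

These ballot sequences are counted by the Catalan number C_n = (1/(n + 1)) · C(2n, n). For n = 53: C_53 = (1/54) · C(106, 53) = 6272525058612251449529907677520/54 = 116157871455782434250553845880.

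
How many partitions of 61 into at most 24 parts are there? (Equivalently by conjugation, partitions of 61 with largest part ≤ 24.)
p(61, parts ≤ 24) = 1022625

Use the recurrence p(n, m) = p(n, m−1) + p(n−m, m): either the largest part is < m (count p(n, m−1)) or the largest part is exactly m (remove one copy of m, count p(n−m, m)). With p(0, ·) = 1 this gives p(61, parts ≤ 24) = 1022625. (By conjugating Young diagrams, this also counts partitions of 61 into at most 24 parts.)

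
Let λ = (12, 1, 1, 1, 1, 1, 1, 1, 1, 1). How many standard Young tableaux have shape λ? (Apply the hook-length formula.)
# SYT of shape (12, 1, 1, 1, 1, 1, 1, 1, 1, 1) = 167960

Hook-length formula: f^λ = n! / Π hook(c), product over all cells c of the Young diagram. For λ = (12, 1, 1, 1, 1, 1, 1, 1, 1, 1), n = 21 boxes. Hook lengths by row (left-to-right, top-to-bottom): [21, 11, 10, 9, 8, 7, 6, 5, 4, 3, 2, 1]; [9]; [8]; [7]; [6]; [5]; [4]; [3]; [2]; [1]. Product of hooks = 304185176064000. So f^λ = 21! / 304185176064000 = 51090942171709440000 / 304185176064000 = 167960.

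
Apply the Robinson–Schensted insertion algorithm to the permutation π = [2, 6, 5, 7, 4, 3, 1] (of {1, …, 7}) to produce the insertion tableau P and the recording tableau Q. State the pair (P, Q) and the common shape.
P = [1, 3, 7] / [2] / [4] / [5] / [6];  Q = [1, 2, 4] / [3] / [5] / [6] / [7];  common shape = (3, 1, 1, 1, 1)

Row-insert the values π_1, π_2, … into P one at a time, bumping the leftmost entry strictly greater than the inserted value down to the next row. The recording tableau Q records, in position (i, j), the step at which that cell was added to P.
  Insert 2 (step 1): P = [2];  Q = [1]
  Insert 6 (step 2): P = [2, 6];  Q = [1, 2]
  Insert 5 (step 3): P = [2, 5] / [6];  Q = [1, 2] / [3]
  Insert 7 (step 4): P = [2, 5, 7] / [6];  Q = [1, 2, 4] / [3]
  Insert 4 (step 5): P = [2, 4, 7] / [5] / [6];  Q = [1, 2, 4] / [3] / [5]
  Insert 3 (step 6): P = [2, 3, 7] / [4] / [5] / [6];  Q = [1, 2, 4] / [3] / [5] / [6]
  Insert 1 (step 7): P = [1, 3, 7] / [2] / [4] / [5] / [6];  Q = [1, 2, 4] / [3] / [5] / [6] / [7]
Final shape: (3, 1, 1, 1, 1).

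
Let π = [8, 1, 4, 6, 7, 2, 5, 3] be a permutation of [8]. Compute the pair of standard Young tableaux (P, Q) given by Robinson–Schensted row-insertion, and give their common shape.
P = [1, 2, 3, 7] / [4, 5] / [6] / [8];  Q = [1, 3, 4, 5] / [2, 7] / [6] / [8];  common shape = (4, 2, 1, 1)

Row-insert the values π_1, π_2, … into P one at a time, bumping the leftmost entry strictly greater than the inserted value down to the next row. The recording tableau Q records, in position (i, j), the step at which that cell was added to P.
  Insert 8 (step 1): P = [8];  Q = [1]
  Insert 1 (step 2): P = [1] / [8];  Q = [1] / [2]
  Insert 4 (step 3): P = [1, 4] / [8];  Q = [1, 3] / [2]
  Insert 6 (step 4): P = [1, 4, 6] / [8];  Q = [1, 3, 4] / [2]
  Insert 7 (step 5): P = [1, 4, 6, 7] / [8];  Q = [1, 3, 4, 5] / [2]
  Insert 2 (step 6): P = [1, 2, 6, 7] / [4] / [8];  Q = [1, 3, 4, 5] / [2] / [6]
  Insert 5 (step 7): P = [1, 2, 5, 7] / [4, 6] / [8];  Q = [1, 3, 4, 5] / [2, 7] / [6]
  Insert 3 (step 8): P = [1, 2, 3, 7] / [4, 5] / [6] / [8];  Q = [1, 3, 4, 5] / [2, 7] / [6] / [8]
Final shape: (4, 2, 1, 1).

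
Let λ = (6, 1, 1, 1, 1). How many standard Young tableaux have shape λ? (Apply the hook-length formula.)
# SYT of shape (6, 1, 1, 1, 1) = 126

Hook-length formula: f^λ = n! / Π hook(c), product over all cells c of the Young diagram. For λ = (6, 1, 1, 1, 1), n = 10 boxes. Hook lengths by row (left-to-right, top-to-bottom): [10, 5, 4, 3, 2, 1]; [4]; [3]; [2]; [1]. Product of hooks = 28800. So f^λ = 10! / 28800 = 3628800 / 28800 = 126.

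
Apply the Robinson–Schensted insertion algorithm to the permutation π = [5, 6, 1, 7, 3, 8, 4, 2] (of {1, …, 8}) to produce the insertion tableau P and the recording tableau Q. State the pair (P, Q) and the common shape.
P = [1, 2, 4, 8] / [3, 6, 7] / [5];  Q = [1, 2, 4, 6] / [3, 5, 7] / [8];  common shape = (4, 3, 1)

Row-insert the values π_1, π_2, … into P one at a time, bumping the leftmost entry strictly greater than the inserted value down to the next row. The recording tableau Q records, in position (i, j), the step at which that cell was added to P.
  Insert 5 (step 1): P = [5];  Q = [1]
  Insert 6 (step 2): P = [5, 6];  Q = [1, 2]
  Insert 1 (step 3): P = [1, 6] / [5];  Q = [1, 2] / [3]
  Insert 7 (step 4): P = [1, 6, 7] / [5];  Q = [1, 2, 4] / [3]
  Insert 3 (step 5): P = [1, 3, 7] / [5, 6];  Q = [1, 2, 4] / [3, 5]
  Insert 8 (step 6): P = [1, 3, 7, 8] / [5, 6];  Q = [1, 2, 4, 6] / [3, 5]
  Insert 4 (step 7): P = [1, 3, 4, 8] / [5, 6, 7];  Q = [1, 2, 4, 6] / [3, 5, 7]
  Insert 2 (step 8): P = [1, 2, 4, 8] / [3, 6, 7] / [5];  Q = [1, 2, 4, 6] / [3, 5, 7] / [8]
Final shape: (4, 3, 1).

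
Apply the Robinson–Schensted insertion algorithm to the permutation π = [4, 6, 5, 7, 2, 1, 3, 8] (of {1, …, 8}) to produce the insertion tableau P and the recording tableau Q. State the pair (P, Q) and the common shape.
P = [1, 3, 7, 8] / [2, 5] / [4] / [6];  Q = [1, 2, 4, 8] / [3, 7] / [5] / [6];  common shape = (4, 2, 1, 1)

Row-insert the values π_1, π_2, … into P one at a time, bumping the leftmost entry strictly greater than the inserted value down to the next row. The recording tableau Q records, in position (i, j), the step at which that cell was added to P.
  Insert 4 (step 1): P = [4];  Q = [1]
  Insert 6 (step 2): P = [4, 6];  Q = [1, 2]
  Insert 5 (step 3): P = [4, 5] / [6];  Q = [1, 2] / [3]
  Insert 7 (step 4): P = [4, 5, 7] / [6];  Q = [1, 2, 4] / [3]
  Insert 2 (step 5): P = [2, 5, 7] / [4] / [6];  Q = [1, 2, 4] / [3] / [5]
  Insert 1 (step 6): P = [1, 5, 7] / [2] / [4] / [6];  Q = [1, 2, 4] / [3] / [5] / [6]
  Insert 3 (step 7): P = [1, 3, 7] / [2, 5] / [4] / [6];  Q = [1, 2, 4] / [3, 7] / [5] / [6]
  Insert 8 (step 8): P = [1, 3, 7, 8] / [2, 5] / [4] / [6];  Q = [1, 2, 4, 8] / [3, 7] / [5] / [6]
Final shape: (4, 2, 1, 1).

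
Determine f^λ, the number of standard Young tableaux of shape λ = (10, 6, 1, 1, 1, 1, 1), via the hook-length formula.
# SYT of shape (10, 6, 1, 1, 1, 1, 1) = 27776385

Hook-length formula: f^λ = n! / Π hook(c), product over all cells c of the Young diagram. For λ = (10, 6, 1, 1, 1, 1, 1), n = 21 boxes. Hook lengths by row (left-to-right, top-to-bottom): [16, 10, 9, 8, 7, 6, 4, 3, 2, 1]; [11, 5, 4, 3, 2, 1]; [5]; [4]; [3]; [2]; [1]. Product of hooks = 1839366144000. So f^λ = 21! / 1839366144000 = 51090942171709440000 / 1839366144000 = 27776385.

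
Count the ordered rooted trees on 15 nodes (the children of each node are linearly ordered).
C_14 = 2674440

These ordered rooted trees are counted by the Catalan number C_n = (1/(n + 1)) · C(2n, n). For n = 14: C_14 = (1/15) · C(28, 14) = 40116600/15 = 2674440.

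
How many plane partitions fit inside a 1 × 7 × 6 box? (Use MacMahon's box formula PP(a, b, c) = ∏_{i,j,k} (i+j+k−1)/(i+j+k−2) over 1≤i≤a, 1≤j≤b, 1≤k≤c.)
PP(1, 7, 6) = 1716

Evaluate the triple product over i = 1..1, j = 1..7, k = 1..6. The factors are (2/1) · (3/2) · (4/3) · (5/4) · (6/5) · (7/6) · (3/2) · (4/3) · … (42 factors total). The numerators and denominators telescope so the product is an integer; carrying out the multiplication exactly gives PP(1, 7, 6) = 1716.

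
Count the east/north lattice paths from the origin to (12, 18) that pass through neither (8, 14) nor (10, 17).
Number of paths = 48393570

Inclusion–exclusion. Total paths: C(30, 12) = 86493225. Through P₁: C(22, 8)·C(8, 4) = 22383900. Through P₂: C(27, 10)·C(3, 2) = 25308855. Since P₁ is strictly southwest of P₂, a monotone path through both must visit P₁ then P₂; paths through both = C(22, 8)·C(5, 2)·C(3, 2) = 9593100. Avoid both = 86493225 − 22383900 − 25308855 + 9593100 = 48393570.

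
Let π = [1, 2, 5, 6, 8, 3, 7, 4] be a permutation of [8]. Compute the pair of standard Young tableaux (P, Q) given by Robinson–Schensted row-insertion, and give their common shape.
P = [1, 2, 3, 4, 7] / [5, 6] / [8];  Q = [1, 2, 3, 4, 5] / [6, 7] / [8];  common shape = (5, 2, 1)

Row-insert the values π_1, π_2, … into P one at a time, bumping the leftmost entry strictly greater than the inserted value down to the next row. The recording tableau Q records, in position (i, j), the step at which that cell was added to P.
  Insert 1 (step 1): P = [1];  Q = [1]
  Insert 2 (step 2): P = [1, 2];  Q = [1, 2]
  Insert 5 (step 3): P = [1, 2, 5];  Q = [1, 2, 3]
  Insert 6 (step 4): P = [1, 2, 5, 6];  Q = [1, 2, 3, 4]
  Insert 8 (step 5): P = [1, 2, 5, 6, 8];  Q = [1, 2, 3, 4, 5]
  Insert 3 (step 6): P = [1, 2, 3, 6, 8] / [5];  Q = [1, 2, 3, 4, 5] / [6]
  Insert 7 (step 7): P = [1, 2, 3, 6, 7] / [5, 8];  Q = [1, 2, 3, 4, 5] / [6, 7]
  Insert 4 (step 8): P = [1, 2, 3, 4, 7] / [5, 6] / [8];  Q = [1, 2, 3, 4, 5] / [6, 7] / [8]
Final shape: (5, 2, 1).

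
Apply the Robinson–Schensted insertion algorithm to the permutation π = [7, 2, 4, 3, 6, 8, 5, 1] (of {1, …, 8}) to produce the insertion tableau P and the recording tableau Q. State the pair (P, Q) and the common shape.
P = [1, 3, 5, 8] / [2, 6] / [4] / [7];  Q = [1, 3, 5, 6] / [2, 7] / [4] / [8];  common shape = (4, 2, 1, 1)

Row-insert the values π_1, π_2, … into P one at a time, bumping the leftmost entry strictly greater than the inserted value down to the next row. The recording tableau Q records, in position (i, j), the step at which that cell was added to P.
  Insert 7 (step 1): P = [7];  Q = [1]
  Insert 2 (step 2): P = [2] / [7];  Q = [1] / [2]
  Insert 4 (step 3): P = [2, 4] / [7];  Q = [1, 3] / [2]
  Insert 3 (step 4): P = [2, 3] / [4] / [7];  Q = [1, 3] / [2] / [4]
  Insert 6 (step 5): P = [2, 3, 6] / [4] / [7];  Q = [1, 3, 5] / [2] / [4]
  Insert 8 (step 6): P = [2, 3, 6, 8] / [4] / [7];  Q = [1, 3, 5, 6] / [2] / [4]
  Insert 5 (step 7): P = [2, 3, 5, 8] / [4, 6] / [7];  Q = [1, 3, 5, 6] / [2, 7] / [4]
  Insert 1 (step 8): P = [1, 3, 5, 8] / [2, 6] / [4] / [7];  Q = [1, 3, 5, 6] / [2, 7] / [4] / [8]
Final shape: (4, 2, 1, 1).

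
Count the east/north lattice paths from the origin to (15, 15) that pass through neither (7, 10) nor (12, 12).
Number of paths = 84172984

Inclusion–exclusion. Total paths: C(30, 15) = 155117520. Through P₁: C(17, 7)·C(13, 8) = 25029576. Through P₂: C(24, 12)·C(6, 3) = 54083120. Since P₁ is strictly southwest of P₂, a monotone path through both must visit P₁ then P₂; paths through both = C(17, 7)·C(7, 5)·C(6, 3) = 8168160. Avoid both = 155117520 − 25029576 − 54083120 + 8168160 = 84172984.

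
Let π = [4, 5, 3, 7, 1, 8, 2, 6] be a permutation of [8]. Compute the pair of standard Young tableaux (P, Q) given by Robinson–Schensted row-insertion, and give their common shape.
P = [1, 2, 6, 8] / [3, 5, 7] / [4];  Q = [1, 2, 4, 6] / [3, 7, 8] / [5];  common shape = (4, 3, 1)

Row-insert the values π_1, π_2, … into P one at a time, bumping the leftmost entry strictly greater than the inserted value down to the next row. The recording tableau Q records, in position (i, j), the step at which that cell was added to P.
  Insert 4 (step 1): P = [4];  Q = [1]
  Insert 5 (step 2): P = [4, 5];  Q = [1, 2]
  Insert 3 (step 3): P = [3, 5] / [4];  Q = [1, 2] / [3]
  Insert 7 (step 4): P = [3, 5, 7] / [4];  Q = [1, 2, 4] / [3]
  Insert 1 (step 5): P = [1, 5, 7] / [3] / [4];  Q = [1, 2, 4] / [3] / [5]
  Insert 8 (step 6): P = [1, 5, 7, 8] / [3] / [4];  Q = [1, 2, 4, 6] / [3] / [5]
  Insert 2 (step 7): P = [1, 2, 7, 8] / [3, 5] / [4];  Q = [1, 2, 4, 6] / [3, 7] / [5]
  Insert 6 (step 8): P = [1, 2, 6, 8] / [3, 5, 7] / [4];  Q = [1, 2, 4, 6] / [3, 7, 8] / [5]
Final shape: (4, 3, 1).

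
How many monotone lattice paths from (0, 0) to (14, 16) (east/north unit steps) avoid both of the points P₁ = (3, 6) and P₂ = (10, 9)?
Number of paths = 88636191

Inclusion–exclusion. Total paths: C(30, 14) = 145422675. Through P₁: C(9, 3)·C(21, 11) = 29628144. Through P₂: C(19, 10)·C(11, 4) = 30484740. Since P₁ is strictly southwest of P₂, a monotone path through both must visit P₁ then P₂; paths through both = C(9, 3)·C(10, 7)·C(11, 4) = 3326400. Avoid both = 145422675 − 29628144 − 30484740 + 3326400 = 88636191.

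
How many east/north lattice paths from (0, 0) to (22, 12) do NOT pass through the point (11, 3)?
Number of paths = 487216600

Total paths from (0, 0) to (22, 12): C(34, 22) = 548354040. Paths through (11, 3): (paths (0, 0) → (11, 3)) × (paths (11, 3) → (22, 12)) = C(14, 11) · C(20, 11) = 364 · 167960 = 61137440. Avoidance count = 548354040 − 61137440 = 487216600.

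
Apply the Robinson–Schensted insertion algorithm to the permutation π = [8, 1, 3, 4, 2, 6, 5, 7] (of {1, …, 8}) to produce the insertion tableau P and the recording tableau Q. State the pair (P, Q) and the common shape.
P = [1, 2, 4, 5, 7] / [3, 6] / [8];  Q = [1, 3, 4, 6, 8] / [2, 7] / [5];  common shape = (5, 2, 1)

Row-insert the values π_1, π_2, … into P one at a time, bumping the leftmost entry strictly greater than the inserted value down to the next row. The recording tableau Q records, in position (i, j), the step at which that cell was added to P.
  Insert 8 (step 1): P = [8];  Q = [1]
  Insert 1 (step 2): P = [1] / [8];  Q = [1] / [2]
  Insert 3 (step 3): P = [1, 3] / [8];  Q = [1, 3] / [2]
  Insert 4 (step 4): P = [1, 3, 4] / [8];  Q = [1, 3, 4] / [2]
  Insert 2 (step 5): P = [1, 2, 4] / [3] / [8];  Q = [1, 3, 4] / [2] / [5]
  Insert 6 (step 6): P = [1, 2, 4, 6] / [3] / [8];  Q = [1, 3, 4, 6] / [2] / [5]
  Insert 5 (step 7): P = [1, 2, 4, 5] / [3, 6] / [8];  Q = [1, 3, 4, 6] / [2, 7] / [5]
  Insert 7 (step 8): P = [1, 2, 4, 5, 7] / [3, 6] / [8];  Q = [1, 3, 4, 6, 8] / [2, 7] / [5]
Final shape: (5, 2, 1).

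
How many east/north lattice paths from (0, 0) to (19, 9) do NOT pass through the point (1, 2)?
Number of paths = 5464800

Total paths from (0, 0) to (19, 9): C(28, 19) = 6906900. Paths through (1, 2): (paths (0, 0) → (1, 2)) × (paths (1, 2) → (19, 9)) = C(3, 1) · C(25, 18) = 3 · 480700 = 1442100. Avoidance count = 6906900 − 1442100 = 5464800.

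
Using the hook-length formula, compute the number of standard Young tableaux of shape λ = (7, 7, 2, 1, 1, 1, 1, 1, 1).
# SYT of shape (7, 7, 2, 1, 1, 1, 1, 1, 1) = 192053862

Hook-length formula: f^λ = n! / Π hook(c), product over all cells c of the Young diagram. For λ = (7, 7, 2, 1, 1, 1, 1, 1, 1), n = 22 boxes. Hook lengths by row (left-to-right, top-to-bottom): [15, 8, 6, 5, 4, 3, 2]; [14, 7, 5, 4, 3, 2, 1]; [8, 1]; [6]; [5]; [4]; [3]; [2]; [1]. Product of hooks = 5852528640000. So f^λ = 22! / 5852528640000 = 1124000727777607680000 / 5852528640000 = 192053862.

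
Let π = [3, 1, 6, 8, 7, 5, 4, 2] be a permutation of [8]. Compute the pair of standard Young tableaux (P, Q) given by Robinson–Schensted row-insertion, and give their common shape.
P = [1, 2, 7] / [3, 4] / [5] / [6] / [8];  Q = [1, 3, 4] / [2, 5] / [6] / [7] / [8];  common shape = (3, 2, 1, 1, 1)

Row-insert the values π_1, π_2, … into P one at a time, bumping the leftmost entry strictly greater than the inserted value down to the next row. The recording tableau Q records, in position (i, j), the step at which that cell was added to P.
  Insert 3 (step 1): P = [3];  Q = [1]
  Insert 1 (step 2): P = [1] / [3];  Q = [1] / [2]
  Insert 6 (step 3): P = [1, 6] / [3];  Q = [1, 3] / [2]
  Insert 8 (step 4): P = [1, 6, 8] / [3];  Q = [1, 3, 4] / [2]
  Insert 7 (step 5): P = [1, 6, 7] / [3, 8];  Q = [1, 3, 4] / [2, 5]
  Insert 5 (step 6): P = [1, 5, 7] / [3, 6] / [8];  Q = [1, 3, 4] / [2, 5] / [6]
  Insert 4 (step 7): P = [1, 4, 7] / [3, 5] / [6] / [8];  Q = [1, 3, 4] / [2, 5] / [6] / [7]
  Insert 2 (step 8): P = [1, 2, 7] / [3, 4] / [5] / [6] / [8];  Q = [1, 3, 4] / [2, 5] / [6] / [7] / [8]
Final shape: (3, 2, 1, 1, 1).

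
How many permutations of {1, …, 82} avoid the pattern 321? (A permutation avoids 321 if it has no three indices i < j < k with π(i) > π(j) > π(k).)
C_82 = 17526585015616776834735140517915655636396234280

These 321-avoiding permutations are counted by the Catalan number C_n = (1/(n + 1)) · C(2n, n). For n = 82: C_82 = (1/83) · C(164, 82) = 1454706556296192477283016662986999417820887445240/83 = 17526585015616776834735140517915655636396234280.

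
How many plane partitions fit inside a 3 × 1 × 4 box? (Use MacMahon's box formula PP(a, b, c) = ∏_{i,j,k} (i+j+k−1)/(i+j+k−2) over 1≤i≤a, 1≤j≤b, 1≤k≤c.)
PP(3, 1, 4) = 35

Evaluate the triple product over i = 1..3, j = 1..1, k = 1..4. The factors are (2/1) · (3/2) · (4/3) · (5/4) · (3/2) · (4/3) · (5/4) · (6/5) · … (12 factors total). The numerators and denominators telescope so the product is an integer; carrying out the multiplication exactly gives PP(3, 1, 4) = 35.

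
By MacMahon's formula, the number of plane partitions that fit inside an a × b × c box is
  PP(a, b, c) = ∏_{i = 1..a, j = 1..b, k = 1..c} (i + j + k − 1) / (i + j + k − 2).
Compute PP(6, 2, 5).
PP(6, 2, 5) = 60984

Evaluate the triple product over i = 1..6, j = 1..2, k = 1..5. The factors are (2/1) · (3/2) · (4/3) · (5/4) · (6/5) · (3/2) · (4/3) · (5/4) · … (60 factors total). The numerators and denominators telescope so the product is an integer; carrying out the multiplication exactly gives PP(6, 2, 5) = 60984.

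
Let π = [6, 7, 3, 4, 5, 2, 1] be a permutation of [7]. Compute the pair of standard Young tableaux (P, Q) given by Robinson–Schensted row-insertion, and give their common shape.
P = [1, 4, 5] / [2, 7] / [3] / [6];  Q = [1, 2, 5] / [3, 4] / [6] / [7];  common shape = (3, 2, 1, 1)

Row-insert the values π_1, π_2, … into P one at a time, bumping the leftmost entry strictly greater than the inserted value down to the next row. The recording tableau Q records, in position (i, j), the step at which that cell was added to P.
  Insert 6 (step 1): P = [6];  Q = [1]
  Insert 7 (step 2): P = [6, 7];  Q = [1, 2]
  Insert 3 (step 3): P = [3, 7] / [6];  Q = [1, 2] / [3]
  Insert 4 (step 4): P = [3, 4] / [6, 7];  Q = [1, 2] / [3, 4]
  Insert 5 (step 5): P = [3, 4, 5] / [6, 7];  Q = [1, 2, 5] / [3, 4]
  Insert 2 (step 6): P = [2, 4, 5] / [3, 7] / [6];  Q = [1, 2, 5] / [3, 4] / [6]
  Insert 1 (step 7): P = [1, 4, 5] / [2, 7] / [3] / [6];  Q = [1, 2, 5] / [3, 4] / [6] / [7]
Final shape: (3, 2, 1, 1).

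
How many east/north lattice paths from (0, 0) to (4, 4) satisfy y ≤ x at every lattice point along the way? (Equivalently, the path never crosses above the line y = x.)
Number of paths = 14

By the reflection principle (André's argument), the number of monotone paths to (4, 4) with n ≤ m that never go above y = x is C(8, 4) − C(8, 5) = 70 − 56 = 14.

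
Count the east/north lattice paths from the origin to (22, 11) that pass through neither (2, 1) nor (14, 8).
Number of paths = 75581685

Inclusion–exclusion. Total paths: C(33, 22) = 193536720. Through P₁: C(3, 2)·C(30, 20) = 90135045. Through P₂: C(22, 14)·C(11, 8) = 52762050. Since P₁ is strictly southwest of P₂, a monotone path through both must visit P₁ then P₂; paths through both = C(3, 2)·C(19, 12)·C(11, 8) = 24942060. Avoid both = 193536720 − 90135045 − 52762050 + 24942060 = 75581685.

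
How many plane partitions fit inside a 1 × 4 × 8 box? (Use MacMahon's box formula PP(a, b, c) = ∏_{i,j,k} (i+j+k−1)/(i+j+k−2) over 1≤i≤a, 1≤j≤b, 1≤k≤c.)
PP(1, 4, 8) = 495

Evaluate the triple product over i = 1..1, j = 1..4, k = 1..8. The factors are (2/1) · (3/2) · (4/3) · (5/4) · (6/5) · (7/6) · (8/7) · (9/8) · … (32 factors total). The numerators and denominators telescope so the product is an integer; carrying out the multiplication exactly gives PP(1, 4, 8) = 495.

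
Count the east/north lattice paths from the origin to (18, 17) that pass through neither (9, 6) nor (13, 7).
Number of paths = 3539285365

Inclusion–exclusion. Total paths: C(35, 18) = 4537567650. Through P₁: C(15, 9)·C(20, 9) = 840639800. Through P₂: C(20, 13)·C(15, 5) = 232792560. Since P₁ is strictly southwest of P₂, a monotone path through both must visit P₁ then P₂; paths through both = C(15, 9)·C(5, 4)·C(15, 5) = 75150075. Avoid both = 4537567650 − 840639800 − 232792560 + 75150075 = 3539285365.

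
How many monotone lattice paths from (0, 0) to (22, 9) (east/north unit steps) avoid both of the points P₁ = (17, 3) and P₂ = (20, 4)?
Number of paths = 19506009

Inclusion–exclusion. Total paths: C(31, 22) = 20160075. Through P₁: C(20, 17)·C(11, 5) = 526680. Through P₂: C(24, 20)·C(7, 2) = 223146. Since P₁ is strictly southwest of P₂, a monotone path through both must visit P₁ then P₂; paths through both = C(20, 17)·C(4, 3)·C(7, 2) = 95760. Avoid both = 20160075 − 526680 − 223146 + 95760 = 19506009.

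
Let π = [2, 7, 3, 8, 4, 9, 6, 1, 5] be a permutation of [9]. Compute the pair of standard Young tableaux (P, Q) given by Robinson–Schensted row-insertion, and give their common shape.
P = [1, 3, 4, 5] / [2, 6, 9] / [7, 8];  Q = [1, 2, 4, 6] / [3, 5, 7] / [8, 9];  common shape = (4, 3, 2)

Row-insert the values π_1, π_2, … into P one at a time, bumping the leftmost entry strictly greater than the inserted value down to the next row. The recording tableau Q records, in position (i, j), the step at which that cell was added to P.
  Insert 2 (step 1): P = [2];  Q = [1]
  Insert 7 (step 2): P = [2, 7];  Q = [1, 2]
  Insert 3 (step 3): P = [2, 3] / [7];  Q = [1, 2] / [3]
  Insert 8 (step 4): P = [2, 3, 8] / [7];  Q = [1, 2, 4] / [3]
  Insert 4 (step 5): P = [2, 3, 4] / [7, 8];  Q = [1, 2, 4] / [3, 5]
  Insert 9 (step 6): P = [2, 3, 4, 9] / [7, 8];  Q = [1, 2, 4, 6] / [3, 5]
  Insert 6 (step 7): P = [2, 3, 4, 6] / [7, 8, 9];  Q = [1, 2, 4, 6] / [3, 5, 7]
  Insert 1 (step 8): P = [1, 3, 4, 6] / [2, 8, 9] / [7];  Q = [1, 2, 4, 6] / [3, 5, 7] / [8]
  Insert 5 (step 9): P = [1, 3, 4, 5] / [2, 6, 9] / [7, 8];  Q = [1, 2, 4, 6] / [3, 5, 7] / [8, 9]
Final shape: (4, 3, 2).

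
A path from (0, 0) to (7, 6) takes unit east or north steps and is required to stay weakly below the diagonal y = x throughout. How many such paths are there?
Number of paths = 429

By the reflection principle (André's argument), the number of monotone paths to (7, 6) with n ≤ m that never go above y = x is C(13, 7) − C(13, 8) = 1716 − 1287 = 429.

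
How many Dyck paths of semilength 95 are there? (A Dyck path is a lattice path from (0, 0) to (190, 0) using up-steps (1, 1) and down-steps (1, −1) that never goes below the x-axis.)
C_95 = 944973797977428207852605870454939596837230758234904050

These Dyck paths are counted by the Catalan number C_n = (1/(n + 1)) · C(2n, n). For n = 95: C_95 = (1/96) · C(190, 95) = 90717484605833107953850163563674201296374152790550788800/96 = 944973797977428207852605870454939596837230758234904050.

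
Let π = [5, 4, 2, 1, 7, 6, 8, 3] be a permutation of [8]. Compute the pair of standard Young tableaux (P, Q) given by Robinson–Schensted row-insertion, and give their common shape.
P = [1, 3, 8] / [2, 6] / [4, 7] / [5];  Q = [1, 5, 7] / [2, 6] / [3, 8] / [4];  common shape = (3, 2, 2, 1)

Row-insert the values π_1, π_2, … into P one at a time, bumping the leftmost entry strictly greater than the inserted value down to the next row. The recording tableau Q records, in position (i, j), the step at which that cell was added to P.
  Insert 5 (step 1): P = [5];  Q = [1]
  Insert 4 (step 2): P = [4] / [5];  Q = [1] / [2]
  Insert 2 (step 3): P = [2] / [4] / [5];  Q = [1] / [2] / [3]
  Insert 1 (step 4): P = [1] / [2] / [4] / [5];  Q = [1] / [2] / [3] / [4]
  Insert 7 (step 5): P = [1, 7] / [2] / [4] / [5];  Q = [1, 5] / [2] / [3] / [4]
  Insert 6 (step 6): P = [1, 6] / [2, 7] / [4] / [5];  Q = [1, 5] / [2, 6] / [3] / [4]
  Insert 8 (step 7): P = [1, 6, 8] / [2, 7] / [4] / [5];  Q = [1, 5, 7] / [2, 6] / [3] / [4]
  Insert 3 (step 8): P = [1, 3, 8] / [2, 6] / [4, 7] / [5];  Q = [1, 5, 7] / [2, 6] / [3, 8] / [4]
Final shape: (3, 2, 2, 1).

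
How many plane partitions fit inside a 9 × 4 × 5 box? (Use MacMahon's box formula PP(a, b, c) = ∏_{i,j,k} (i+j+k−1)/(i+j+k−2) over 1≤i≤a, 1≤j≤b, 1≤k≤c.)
PP(9, 4, 5) = 23029990984

Evaluate the triple product over i = 1..9, j = 1..4, k = 1..5. The factors are (2/1) · (3/2) · (4/3) · (5/4) · (6/5) · (3/2) · (4/3) · (5/4) · … (180 factors total). The numerators and denominators telescope so the product is an integer; carrying out the multiplication exactly gives PP(9, 4, 5) = 23029990984.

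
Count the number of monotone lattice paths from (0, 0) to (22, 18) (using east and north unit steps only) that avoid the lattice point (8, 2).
Number of paths = 106836241425

Total paths from (0, 0) to (22, 18): C(40, 22) = 113380261800. Paths through (8, 2): (paths (0, 0) → (8, 2)) × (paths (8, 2) → (22, 18)) = C(10, 8) · C(30, 14) = 45 · 145422675 = 6544020375. Avoidance count = 113380261800 − 6544020375 = 106836241425.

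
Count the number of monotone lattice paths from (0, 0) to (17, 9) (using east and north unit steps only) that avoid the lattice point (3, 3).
Number of paths = 2349350

Total paths from (0, 0) to (17, 9): C(26, 17) = 3124550. Paths through (3, 3): (paths (0, 0) → (3, 3)) × (paths (3, 3) → (17, 9)) = C(6, 3) · C(20, 14) = 20 · 38760 = 775200. Avoidance count = 3124550 − 775200 = 2349350.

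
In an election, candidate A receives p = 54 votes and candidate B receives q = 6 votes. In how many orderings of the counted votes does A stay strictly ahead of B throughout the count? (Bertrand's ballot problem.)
Strict-lead orderings = 40051088

Total orderings of the 60 votes with 54 for A: C(60, 54) = 50063860. By the Bertrand ballot formula (Cycle Lemma / reflection principle), the number of orderings in which A is strictly ahead of B throughout is (p − q)/(p + q) · C(p + q, p) = (54 − 6)/(54 + 6) · 50063860 = 40051088.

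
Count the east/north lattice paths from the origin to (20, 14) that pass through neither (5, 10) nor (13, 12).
Number of paths = 1197990072

Inclusion–exclusion. Total paths: C(34, 20) = 1391975640. Through P₁: C(15, 5)·C(19, 15) = 11639628. Through P₂: C(25, 13)·C(9, 7) = 187210800. Since P₁ is strictly southwest of P₂, a monotone path through both must visit P₁ then P₂; paths through both = C(15, 5)·C(10, 8)·C(9, 7) = 4864860. Avoid both = 1391975640 − 11639628 − 187210800 + 4864860 = 1197990072.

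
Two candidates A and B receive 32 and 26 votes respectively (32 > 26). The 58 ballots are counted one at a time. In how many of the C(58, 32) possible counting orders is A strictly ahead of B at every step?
Strict-lead orderings = 2291416680811797

Total orderings of the 58 votes with 32 for A: C(58, 32) = 22150361247847371. By the Bertrand ballot formula (Cycle Lemma / reflection principle), the number of orderings in which A is strictly ahead of B throughout is (p − q)/(p + q) · C(p + q, p) = (32 − 26)/(32 + 26) · 22150361247847371 = 2291416680811797.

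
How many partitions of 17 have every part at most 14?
p(17, parts ≤ 14) = 293

Use the recurrence p(n, m) = p(n, m−1) + p(n−m, m): either the largest part is < m (count p(n, m−1)) or the largest part is exactly m (remove one copy of m, count p(n−m, m)). With p(0, ·) = 1 this gives p(17, parts ≤ 14) = 293. (By conjugating Young diagrams, this also counts partitions of 17 into at most 14 parts.)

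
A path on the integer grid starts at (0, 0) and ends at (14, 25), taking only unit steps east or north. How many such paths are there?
Number of paths = 15084504396

A monotone lattice path from (0, 0) to (14, 25) consists of 14 east steps and 25 north steps in some order, so it is determined by which 14 of the 39 steps are east. The count is C(39, 14) = 15084504396.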